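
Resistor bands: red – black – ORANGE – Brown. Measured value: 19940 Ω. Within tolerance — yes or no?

Red → 2 (first significant figure)
Black → 0 (second significant figure)
Orange → ×10^3 multiplier
Brown → ±1% tolerance
20 × 1000 = 20000 Ω
Allowed range: 19800 Ω to 20200 Ω.
19940 Ω lies inside that range.

yes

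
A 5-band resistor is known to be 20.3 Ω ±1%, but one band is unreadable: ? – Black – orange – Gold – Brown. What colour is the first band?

red

20.3 Ω = 203 × 10^-1.
The first band gives digit 2 of the significand, and 2 is red.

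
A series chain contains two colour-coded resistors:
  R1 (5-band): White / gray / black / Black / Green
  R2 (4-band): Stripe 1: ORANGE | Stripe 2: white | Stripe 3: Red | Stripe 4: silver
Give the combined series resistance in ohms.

R1: white, grey, black → 980; black ×1 → 980 Ω.
R2: orange, white → 39; red ×10^2 → 3900 Ω.
Series: 980 + 3900 = 4880 Ω.

4880 Ω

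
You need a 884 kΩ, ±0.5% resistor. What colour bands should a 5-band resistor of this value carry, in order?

grey, grey, yellow, orange, green

884000 Ω = 884 × 10^3.
8 → grey
8 → grey
4 → yellow
Multiplier 10^3 → orange.
±0.5% tolerance → green.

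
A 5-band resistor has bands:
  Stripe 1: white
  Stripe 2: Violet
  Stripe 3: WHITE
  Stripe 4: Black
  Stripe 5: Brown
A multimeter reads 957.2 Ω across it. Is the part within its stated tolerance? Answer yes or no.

White → 9 (first significant figure)
Violet → 7 (second significant figure)
White → 9 (third significant figure)
Black → ×1 multiplier
Brown → ±1% tolerance
979 × 1 = 979 Ω
Allowed range: 969.21 Ω to 988.79 Ω.
957.2 Ω lies outside that range.

no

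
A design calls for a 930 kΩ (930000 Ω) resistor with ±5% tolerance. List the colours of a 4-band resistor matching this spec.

white, orange, yellow, gold

930000 Ω = 93 × 10^4.
9 → white
3 → orange
Multiplier 10^4 → yellow.
±5% tolerance → gold.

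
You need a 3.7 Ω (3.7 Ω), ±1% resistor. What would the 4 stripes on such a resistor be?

3.7 Ω = 37 × 10^-1.
3 → orange
7 → violet
Multiplier 10^-1 → gold.
±1% tolerance → brown.

orange, violet, gold, brown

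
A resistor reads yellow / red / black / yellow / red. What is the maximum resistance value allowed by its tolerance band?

Yellow → 4 (first significant figure)
Red → 2 (second significant figure)
Black → 0 (third significant figure)
Yellow → ×10^4 multiplier
Red → ±2% tolerance
420 × 10000 = 4200000 Ω
Maximum = 4200000 × (1 + 2/100) = 4284000 Ω.

4284000 Ω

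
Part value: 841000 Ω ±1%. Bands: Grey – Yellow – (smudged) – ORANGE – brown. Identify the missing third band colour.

brown

841000 Ω = 841 × 10^3.
The third band gives digit 1 of the significand, and 1 is brown.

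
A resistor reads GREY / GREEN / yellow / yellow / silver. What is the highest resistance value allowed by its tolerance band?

Grey → 8 (first significant figure)
Green → 5 (second significant figure)
Yellow → 4 (third significant figure)
Yellow → ×10^4 multiplier
Silver → ±10% tolerance
854 × 10000 = 8540000 Ω
Highest = 8540000 × (1 + 10/100) = 9394000 Ω.

9394000 Ω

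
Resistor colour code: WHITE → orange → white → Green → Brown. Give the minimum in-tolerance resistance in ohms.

White → 9 (first significant figure)
Orange → 3 (second significant figure)
White → 9 (third significant figure)
Green → ×10^5 multiplier
Brown → ±1% tolerance
939 × 100000 = 93900000 Ω
Minimum = 93900000 × (1 − 1/100) = 92961000 Ω.

92961000 Ω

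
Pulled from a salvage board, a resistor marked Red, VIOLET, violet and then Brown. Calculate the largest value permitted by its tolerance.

272700000 Ω

Red → 2 (first significant figure)
Violet → 7 (second significant figure)
Violet → ×10^7 multiplier
Brown → ±1% tolerance
27 × 10000000 = 270000000 Ω
Largest = 270000000 × (1 + 1/100) = 272700000 Ω.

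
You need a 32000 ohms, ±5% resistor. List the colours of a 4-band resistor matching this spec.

32000 Ω = 32 × 10^3.
3 → orange
2 → red
Multiplier 10^3 → orange.
±5% tolerance → gold.

orange, red, orange, gold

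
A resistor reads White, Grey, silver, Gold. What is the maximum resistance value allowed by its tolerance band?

White → 9 (first significant figure)
Grey → 8 (second significant figure)
Silver → ×0.01 multiplier
Gold → ±5% tolerance
98 × 0.01 = 0.98 Ω
Maximum = 0.98 × (1 + 5/100) = 1.029 Ω.

1.029 Ω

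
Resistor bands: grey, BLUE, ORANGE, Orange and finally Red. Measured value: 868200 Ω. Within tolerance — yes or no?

Grey → 8 (first significant figure)
Blue → 6 (second significant figure)
Orange → 3 (third significant figure)
Orange → ×10^3 multiplier
Red → ±2% tolerance
863 × 1000 = 863000 Ω
Allowed range: 845740 Ω to 880260 Ω.
868200 Ω lies inside that range.

yes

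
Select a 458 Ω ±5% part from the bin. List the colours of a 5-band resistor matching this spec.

458 Ω = 458 × 10^0.
4 → yellow
5 → green
8 → grey
Multiplier 10^0 → black.
±5% tolerance → gold.

yellow, green, grey, black, gold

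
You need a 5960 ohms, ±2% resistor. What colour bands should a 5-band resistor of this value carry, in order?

green, white, blue, brown, red

5960 Ω = 596 × 10^1.
5 → green
9 → white
6 → blue
Multiplier 10^1 → brown.
±2% tolerance → red.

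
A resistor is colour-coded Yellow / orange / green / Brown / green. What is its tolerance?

The last band, green, is the tolerance band.
Green corresponds to ±0.5%.

±0.5%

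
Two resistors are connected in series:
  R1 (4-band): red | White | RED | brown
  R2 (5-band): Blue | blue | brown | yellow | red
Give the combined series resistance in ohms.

6612900 Ω

R1: red, white → 29; red ×10^2 → 2900 Ω.
R2: blue, blue, brown → 661; yellow ×10^4 → 6610000 Ω.
Series: 2900 + 6610000 = 6612900 Ω.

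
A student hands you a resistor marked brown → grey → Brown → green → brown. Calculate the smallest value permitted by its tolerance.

Brown → 1 (first significant figure)
Grey → 8 (second significant figure)
Brown → 1 (third significant figure)
Green → ×10^5 multiplier
Brown → ±1% tolerance
181 × 100000 = 18100000 Ω
Smallest = 18100000 × (1 − 1/100) = 17919000 Ω.

17919000 Ω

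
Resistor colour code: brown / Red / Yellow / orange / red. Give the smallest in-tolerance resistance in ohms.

121520 Ω

Brown → 1 (first significant figure)
Red → 2 (second significant figure)
Yellow → 4 (third significant figure)
Orange → ×10^3 multiplier
Red → ±2% tolerance
124 × 1000 = 124000 Ω
Smallest = 124000 × (1 − 2/100) = 121520 Ω.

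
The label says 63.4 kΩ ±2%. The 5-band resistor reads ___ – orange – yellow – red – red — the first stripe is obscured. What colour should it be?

blue

63400 Ω = 634 × 10^2.
The first band gives digit 6 of the significand, and 6 is blue.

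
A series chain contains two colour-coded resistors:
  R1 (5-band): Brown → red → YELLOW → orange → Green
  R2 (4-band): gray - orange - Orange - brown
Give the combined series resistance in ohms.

R1: brown, red, yellow → 124; orange ×10^3 → 124000 Ω.
R2: grey, orange → 83; orange ×10^3 → 83000 Ω.
Series: 124000 + 83000 = 207000 Ω.

207000 Ω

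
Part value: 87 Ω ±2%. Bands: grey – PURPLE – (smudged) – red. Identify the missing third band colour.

black

87 Ω = 87 × 10^0.
The third band is the multiplier, 10^0, which is black.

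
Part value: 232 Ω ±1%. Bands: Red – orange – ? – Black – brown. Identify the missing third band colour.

red

232 Ω = 232 × 10^0.
The third band gives digit 2 of the significand, and 2 is red.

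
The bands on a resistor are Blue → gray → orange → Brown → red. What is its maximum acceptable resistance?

Blue → 6 (first significant figure)
Grey → 8 (second significant figure)
Orange → 3 (third significant figure)
Brown → ×10 multiplier
Red → ±2% tolerance
683 × 10 = 6830 Ω
Maximum = 6830 × (1 + 2/100) = 6966.6 Ω.

6966.6 Ω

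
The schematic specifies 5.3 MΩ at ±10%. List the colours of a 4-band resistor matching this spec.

green, orange, green, silver

5300000 Ω = 53 × 10^5.
5 → green
3 → orange
Multiplier 10^5 → green.
±10% tolerance → silver.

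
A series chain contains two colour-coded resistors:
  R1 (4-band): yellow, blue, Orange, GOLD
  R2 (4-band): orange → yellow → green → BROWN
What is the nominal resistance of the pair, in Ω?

R1: yellow, blue → 46; orange ×10^3 → 46000 Ω.
R2: orange, yellow → 34; green ×10^5 → 3400000 Ω.
Series: 46000 + 3400000 = 3446000 Ω.

3446000 Ω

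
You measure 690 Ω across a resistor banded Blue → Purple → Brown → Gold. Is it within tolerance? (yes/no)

yes

Blue → 6 (first significant figure)
Violet → 7 (second significant figure)
Brown → ×10 multiplier
Gold → ±5% tolerance
67 × 10 = 670 Ω
Allowed range: 636.5 Ω to 703.5 Ω.
690 Ω lies inside that range.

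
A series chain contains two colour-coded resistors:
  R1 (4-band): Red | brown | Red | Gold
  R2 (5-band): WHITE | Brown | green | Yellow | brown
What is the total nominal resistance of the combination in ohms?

R1: red, brown → 21; red ×10^2 → 2100 Ω.
R2: white, brown, green → 915; yellow ×10^4 → 9150000 Ω.
Series: 2100 + 9150000 = 9152100 Ω.

9152100 Ω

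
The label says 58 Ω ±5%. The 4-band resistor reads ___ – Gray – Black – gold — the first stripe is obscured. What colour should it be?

58 Ω = 58 × 10^0.
The first band gives digit 5 of the significand, and 5 is green.

green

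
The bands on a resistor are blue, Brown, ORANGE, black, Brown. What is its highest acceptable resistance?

Blue → 6 (first significant figure)
Brown → 1 (second significant figure)
Orange → 3 (third significant figure)
Black → ×1 multiplier
Brown → ±1% tolerance
613 × 1 = 613 Ω
Highest = 613 × (1 + 1/100) = 619.13 Ω.

619.13 Ω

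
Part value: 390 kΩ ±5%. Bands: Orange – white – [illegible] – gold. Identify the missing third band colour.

yellow

390000 Ω = 39 × 10^4.
The third band is the multiplier, 10^4, which is yellow.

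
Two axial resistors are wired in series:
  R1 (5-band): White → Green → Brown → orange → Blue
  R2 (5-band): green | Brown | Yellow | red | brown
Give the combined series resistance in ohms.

R1: white, green, brown → 951; orange ×10^3 → 951000 Ω.
R2: green, brown, yellow → 514; red ×10^2 → 51400 Ω.
Series: 951000 + 51400 = 1002400 Ω.

1002400 Ω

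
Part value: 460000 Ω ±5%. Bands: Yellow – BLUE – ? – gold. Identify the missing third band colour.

yellow

460000 Ω = 46 × 10^4.
The third band is the multiplier, 10^4, which is yellow.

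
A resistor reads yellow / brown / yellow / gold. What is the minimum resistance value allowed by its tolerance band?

Yellow → 4 (first significant figure)
Brown → 1 (second significant figure)
Yellow → ×10^4 multiplier
Gold → ±5% tolerance
41 × 10000 = 410000 Ω
Minimum = 410000 × (1 − 5/100) = 389500 Ω.

389500 Ω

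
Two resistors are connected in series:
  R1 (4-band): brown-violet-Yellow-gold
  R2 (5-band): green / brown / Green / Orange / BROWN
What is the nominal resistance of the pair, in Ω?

R1: brown, violet → 17; yellow ×10^4 → 170000 Ω.
R2: green, brown, green → 515; orange ×10^3 → 515000 Ω.
Series: 170000 + 515000 = 685000 Ω.

685000 Ω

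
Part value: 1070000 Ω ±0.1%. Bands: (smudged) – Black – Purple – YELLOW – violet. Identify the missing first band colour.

brown

1070000 Ω = 107 × 10^4.
The first band gives digit 1 of the significand, and 1 is brown.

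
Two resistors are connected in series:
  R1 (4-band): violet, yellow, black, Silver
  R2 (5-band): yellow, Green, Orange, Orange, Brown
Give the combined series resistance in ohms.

453074 Ω

R1: violet, yellow → 74; black ×1 → 74 Ω.
R2: yellow, green, orange → 453; orange ×10^3 → 453000 Ω.
Series: 74 + 453000 = 453074 Ω.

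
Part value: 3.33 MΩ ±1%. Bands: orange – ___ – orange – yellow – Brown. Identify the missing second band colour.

orange

3330000 Ω = 333 × 10^4.
The second band gives digit 3 of the significand, and 3 is orange.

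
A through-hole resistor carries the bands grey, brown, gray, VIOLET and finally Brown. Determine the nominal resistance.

Grey → 8 (first significant figure)
Brown → 1 (second significant figure)
Grey → 8 (third significant figure)
Violet → ×10^7 multiplier
818 × 10000000 = 8180000000 Ω

8180000000 Ω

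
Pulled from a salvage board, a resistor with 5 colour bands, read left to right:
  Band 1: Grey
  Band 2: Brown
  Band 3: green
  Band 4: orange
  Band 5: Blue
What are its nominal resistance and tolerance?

Grey → 8 (first significant figure)
Brown → 1 (second significant figure)
Green → 5 (third significant figure)
Orange → ×10^3 multiplier
Blue → ±0.25% tolerance
815 × 1000 = 815000 Ω

815000 Ω ±0.25%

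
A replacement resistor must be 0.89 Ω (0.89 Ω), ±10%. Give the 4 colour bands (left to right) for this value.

0.89 Ω = 89 × 10^-2.
8 → grey
9 → white
Multiplier 10^-2 → silver.
±10% tolerance → silver.

grey, white, silver, silver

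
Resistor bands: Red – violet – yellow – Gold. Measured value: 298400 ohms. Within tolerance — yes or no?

Red → 2 (first significant figure)
Violet → 7 (second significant figure)
Yellow → ×10^4 multiplier
Gold → ±5% tolerance
27 × 10000 = 270000 Ω
Allowed range: 256500 Ω to 283500 Ω.
298400 ohms lies outside that range.

no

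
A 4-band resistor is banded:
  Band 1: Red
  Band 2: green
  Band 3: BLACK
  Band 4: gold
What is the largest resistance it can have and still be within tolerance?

26.25 Ω

Red → 2 (first significant figure)
Green → 5 (second significant figure)
Black → ×1 multiplier
Gold → ±5% tolerance
25 × 1 = 25 Ω
Largest = 25 × (1 + 5/100) = 26.25 Ω.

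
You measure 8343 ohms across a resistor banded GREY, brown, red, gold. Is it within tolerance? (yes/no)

yes

Grey → 8 (first significant figure)
Brown → 1 (second significant figure)
Red → ×10^2 multiplier
Gold → ±5% tolerance
81 × 100 = 8100 Ω
Allowed range: 7695 Ω to 8505 Ω.
8343 ohms lies inside that range.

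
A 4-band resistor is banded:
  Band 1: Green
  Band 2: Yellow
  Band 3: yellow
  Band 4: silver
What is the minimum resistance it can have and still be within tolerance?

486000 Ω

Green → 5 (first significant figure)
Yellow → 4 (second significant figure)
Yellow → ×10^4 multiplier
Silver → ±10% tolerance
54 × 10000 = 540000 Ω
Minimum = 540000 × (1 − 10/100) = 486000 Ω.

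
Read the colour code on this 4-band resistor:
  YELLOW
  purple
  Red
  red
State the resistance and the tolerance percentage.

4700 Ω ±2%

Yellow → 4 (first significant figure)
Violet → 7 (second significant figure)
Red → ×10^2 multiplier
Red → ±2% tolerance
47 × 100 = 4700 Ω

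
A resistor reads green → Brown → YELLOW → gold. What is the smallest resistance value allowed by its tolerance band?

484500 Ω

Green → 5 (first significant figure)
Brown → 1 (second significant figure)
Yellow → ×10^4 multiplier
Gold → ±5% tolerance
51 × 10000 = 510000 Ω
Smallest = 510000 × (1 − 5/100) = 484500 Ω.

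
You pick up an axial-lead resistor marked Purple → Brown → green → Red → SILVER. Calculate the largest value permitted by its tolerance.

Violet → 7 (first significant figure)
Brown → 1 (second significant figure)
Green → 5 (third significant figure)
Red → ×10^2 multiplier
Silver → ±10% tolerance
715 × 100 = 71500 Ω
Largest = 71500 × (1 + 10/100) = 78650 Ω.

78650 Ω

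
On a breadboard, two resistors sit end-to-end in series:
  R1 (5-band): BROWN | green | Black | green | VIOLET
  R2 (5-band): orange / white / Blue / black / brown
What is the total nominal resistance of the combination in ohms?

R1: brown, green, black → 150; green ×10^5 → 15000000 Ω.
R2: orange, white, blue → 396; black ×1 → 396 Ω.
Series: 15000000 + 396 = 15000396 Ω.

15000396 Ω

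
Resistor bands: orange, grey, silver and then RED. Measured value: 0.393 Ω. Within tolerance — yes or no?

no

Orange → 3 (first significant figure)
Grey → 8 (second significant figure)
Silver → ×0.01 multiplier
Red → ±2% tolerance
38 × 0.01 = 0.38 Ω
Allowed range: 0.3724 Ω to 0.3876 Ω.
0.393 Ω lies outside that range.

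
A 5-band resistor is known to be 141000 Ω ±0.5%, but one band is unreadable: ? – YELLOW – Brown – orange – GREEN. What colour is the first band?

brown

141000 Ω = 141 × 10^3.
The first band gives digit 1 of the significand, and 1 is brown.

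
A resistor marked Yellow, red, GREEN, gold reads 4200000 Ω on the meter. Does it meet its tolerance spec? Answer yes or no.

yes

Yellow → 4 (first significant figure)
Red → 2 (second significant figure)
Green → ×10^5 multiplier
Gold → ±5% tolerance
42 × 100000 = 4200000 Ω
Allowed range: 3990000 Ω to 4410000 Ω.
4200000 Ω lies inside that range.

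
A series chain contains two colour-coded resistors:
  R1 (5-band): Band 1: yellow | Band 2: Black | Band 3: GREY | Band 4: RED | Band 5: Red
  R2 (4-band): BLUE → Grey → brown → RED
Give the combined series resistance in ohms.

41480 Ω

R1: yellow, black, grey → 408; red ×10^2 → 40800 Ω.
R2: blue, grey → 68; brown ×10 → 680 Ω.
Series: 40800 + 680 = 41480 Ω.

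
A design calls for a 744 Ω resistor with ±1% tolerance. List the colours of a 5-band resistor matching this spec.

violet, yellow, yellow, black, brown

744 Ω = 744 × 10^0.
7 → violet
4 → yellow
4 → yellow
Multiplier 10^0 → black.
±1% tolerance → brown.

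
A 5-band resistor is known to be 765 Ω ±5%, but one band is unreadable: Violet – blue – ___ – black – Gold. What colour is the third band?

765 Ω = 765 × 10^0.
The third band gives digit 5 of the significand, and 5 is green.

green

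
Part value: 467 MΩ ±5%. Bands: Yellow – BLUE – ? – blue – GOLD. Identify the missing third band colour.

467000000 Ω = 467 × 10^6.
The third band gives digit 7 of the significand, and 7 is violet.

violet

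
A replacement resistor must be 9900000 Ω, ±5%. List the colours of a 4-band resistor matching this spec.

9900000 Ω = 99 × 10^5.
9 → white
9 → white
Multiplier 10^5 → green.
±5% tolerance → gold.

white, white, green, gold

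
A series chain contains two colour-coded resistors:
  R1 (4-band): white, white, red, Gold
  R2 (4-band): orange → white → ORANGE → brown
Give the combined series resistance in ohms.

48900 Ω

R1: white, white → 99; red ×10^2 → 9900 Ω.
R2: orange, white → 39; orange ×10^3 → 39000 Ω.
Series: 9900 + 39000 = 48900 Ω.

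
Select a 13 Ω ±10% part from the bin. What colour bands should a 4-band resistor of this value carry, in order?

brown, orange, black, silver

13 Ω = 13 × 10^0.
1 → brown
3 → orange
Multiplier 10^0 → black.
±10% tolerance → silver.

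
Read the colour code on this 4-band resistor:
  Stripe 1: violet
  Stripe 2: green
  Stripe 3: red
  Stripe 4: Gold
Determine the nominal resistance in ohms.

Violet → 7 (first significant figure)
Green → 5 (second significant figure)
Red → ×10^2 multiplier
75 × 100 = 7500 Ω

7500 Ω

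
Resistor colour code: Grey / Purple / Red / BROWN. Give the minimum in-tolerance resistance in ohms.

Grey → 8 (first significant figure)
Violet → 7 (second significant figure)
Red → ×10^2 multiplier
Brown → ±1% tolerance
87 × 100 = 8700 Ω
Minimum = 8700 × (1 − 1/100) = 8613 Ω.

8613 Ω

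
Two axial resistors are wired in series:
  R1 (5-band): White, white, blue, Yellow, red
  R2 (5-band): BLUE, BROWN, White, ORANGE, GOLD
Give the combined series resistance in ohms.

10579000 Ω

R1: white, white, blue → 996; yellow ×10^4 → 9960000 Ω.
R2: blue, brown, white → 619; orange ×10^3 → 619000 Ω.
Series: 9960000 + 619000 = 10579000 Ω.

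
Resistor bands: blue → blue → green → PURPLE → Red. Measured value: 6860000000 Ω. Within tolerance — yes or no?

no

Blue → 6 (first significant figure)
Blue → 6 (second significant figure)
Green → 5 (third significant figure)
Violet → ×10^7 multiplier
Red → ±2% tolerance
665 × 10000000 = 6650000000 Ω
Allowed range: 6517000000 Ω to 6783000000 Ω.
6860000000 Ω lies outside that range.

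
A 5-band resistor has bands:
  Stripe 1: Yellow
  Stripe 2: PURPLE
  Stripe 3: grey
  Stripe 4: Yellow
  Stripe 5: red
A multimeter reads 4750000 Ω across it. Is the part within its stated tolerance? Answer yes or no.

Yellow → 4 (first significant figure)
Violet → 7 (second significant figure)
Grey → 8 (third significant figure)
Yellow → ×10^4 multiplier
Red → ±2% tolerance
478 × 10000 = 4780000 Ω
Allowed range: 4684400 Ω to 4875600 Ω.
4750000 Ω lies inside that range.

yes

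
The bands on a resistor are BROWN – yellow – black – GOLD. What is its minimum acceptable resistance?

13.3 Ω

Brown → 1 (first significant figure)
Yellow → 4 (second significant figure)
Black → ×1 multiplier
Gold → ±5% tolerance
14 × 1 = 14 Ω
Minimum = 14 × (1 − 5/100) = 13.3 Ω.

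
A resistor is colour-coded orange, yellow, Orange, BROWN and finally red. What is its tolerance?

±2%

The last band, red, is the tolerance band.
Red corresponds to ±2%.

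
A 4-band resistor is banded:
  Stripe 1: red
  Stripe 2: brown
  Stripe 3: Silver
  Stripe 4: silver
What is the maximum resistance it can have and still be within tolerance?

Red → 2 (first significant figure)
Brown → 1 (second significant figure)
Silver → ×0.01 multiplier
Silver → ±10% tolerance
21 × 0.01 = 0.21 Ω
Maximum = 0.21 × (1 + 10/100) = 0.231 Ω.

0.231 Ω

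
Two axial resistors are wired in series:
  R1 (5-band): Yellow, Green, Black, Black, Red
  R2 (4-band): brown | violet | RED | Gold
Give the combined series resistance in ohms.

2150 Ω

R1: yellow, green, black → 450; black ×1 → 450 Ω.
R2: brown, violet → 17; red ×10^2 → 1700 Ω.
Series: 450 + 1700 = 2150 Ω.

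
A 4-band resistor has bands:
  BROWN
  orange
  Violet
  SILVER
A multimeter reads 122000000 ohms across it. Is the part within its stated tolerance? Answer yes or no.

Brown → 1 (first significant figure)
Orange → 3 (second significant figure)
Violet → ×10^7 multiplier
Silver → ±10% tolerance
13 × 10000000 = 130000000 Ω
Allowed range: 117000000 Ω to 143000000 Ω.
122000000 ohms lies inside that range.

yes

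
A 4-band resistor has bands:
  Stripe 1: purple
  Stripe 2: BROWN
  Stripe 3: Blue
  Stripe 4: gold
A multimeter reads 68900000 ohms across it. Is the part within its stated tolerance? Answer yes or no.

Violet → 7 (first significant figure)
Brown → 1 (second significant figure)
Blue → ×10^6 multiplier
Gold → ±5% tolerance
71 × 1000000 = 71000000 Ω
Allowed range: 67450000 Ω to 74550000 Ω.
68900000 ohms lies inside that range.

yes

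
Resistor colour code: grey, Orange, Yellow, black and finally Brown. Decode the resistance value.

834 Ω

Grey → 8 (first significant figure)
Orange → 3 (second significant figure)
Yellow → 4 (third significant figure)
Black → ×1 multiplier
834 × 1 = 834 Ω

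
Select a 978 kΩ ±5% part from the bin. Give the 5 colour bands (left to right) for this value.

white, violet, grey, orange, gold

978000 Ω = 978 × 10^3.
9 → white
7 → violet
8 → grey
Multiplier 10^3 → orange.
±5% tolerance → gold.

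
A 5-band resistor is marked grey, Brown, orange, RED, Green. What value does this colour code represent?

Grey → 8 (first significant figure)
Brown → 1 (second significant figure)
Orange → 3 (third significant figure)
Red → ×10^2 multiplier
813 × 100 = 81300 Ω

81300 Ω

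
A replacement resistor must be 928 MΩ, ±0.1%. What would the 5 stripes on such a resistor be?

928000000 Ω = 928 × 10^6.
9 → white
2 → red
8 → grey
Multiplier 10^6 → blue.
±0.1% tolerance → violet.

white, red, grey, blue, violet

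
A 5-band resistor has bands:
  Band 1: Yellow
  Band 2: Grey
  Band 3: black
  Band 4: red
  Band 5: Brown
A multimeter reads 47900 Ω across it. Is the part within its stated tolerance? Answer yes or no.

yes

Yellow → 4 (first significant figure)
Grey → 8 (second significant figure)
Black → 0 (third significant figure)
Red → ×10^2 multiplier
Brown → ±1% tolerance
480 × 100 = 48000 Ω
Allowed range: 47520 Ω to 48480 Ω.
47900 Ω lies inside that range.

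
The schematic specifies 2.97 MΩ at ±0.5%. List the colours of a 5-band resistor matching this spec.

red, white, violet, yellow, green

2970000 Ω = 297 × 10^4.
2 → red
9 → white
7 → violet
Multiplier 10^4 → yellow.
±0.5% tolerance → green.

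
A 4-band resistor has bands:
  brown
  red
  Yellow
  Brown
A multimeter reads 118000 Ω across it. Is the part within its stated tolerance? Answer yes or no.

Brown → 1 (first significant figure)
Red → 2 (second significant figure)
Yellow → ×10^4 multiplier
Brown → ±1% tolerance
12 × 10000 = 120000 Ω
Allowed range: 118800 Ω to 121200 Ω.
118000 Ω lies outside that range.

no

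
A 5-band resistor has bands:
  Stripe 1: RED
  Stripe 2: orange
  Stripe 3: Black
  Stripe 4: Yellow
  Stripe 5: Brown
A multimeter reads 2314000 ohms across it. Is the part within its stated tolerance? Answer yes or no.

yes

Red → 2 (first significant figure)
Orange → 3 (second significant figure)
Black → 0 (third significant figure)
Yellow → ×10^4 multiplier
Brown → ±1% tolerance
230 × 10000 = 2300000 Ω
Allowed range: 2277000 Ω to 2323000 Ω.
2314000 ohms lies inside that range.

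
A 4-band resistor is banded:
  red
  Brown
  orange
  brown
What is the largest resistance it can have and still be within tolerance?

Red → 2 (first significant figure)
Brown → 1 (second significant figure)
Orange → ×10^3 multiplier
Brown → ±1% tolerance
21 × 1000 = 21000 Ω
Largest = 21000 × (1 + 1/100) = 21210 Ω.

21210 Ω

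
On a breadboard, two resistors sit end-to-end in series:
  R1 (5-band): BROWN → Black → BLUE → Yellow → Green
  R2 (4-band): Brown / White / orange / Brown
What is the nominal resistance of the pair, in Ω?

R1: brown, black, blue → 106; yellow ×10^4 → 1060000 Ω.
R2: brown, white → 19; orange ×10^3 → 19000 Ω.
Series: 1060000 + 19000 = 1079000 Ω.

1079000 Ω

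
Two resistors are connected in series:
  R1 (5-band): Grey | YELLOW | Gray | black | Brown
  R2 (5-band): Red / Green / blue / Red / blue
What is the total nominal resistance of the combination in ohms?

26448 Ω

R1: grey, yellow, grey → 848; black ×1 → 848 Ω.
R2: red, green, blue → 256; red ×10^2 → 25600 Ω.
Series: 848 + 25600 = 26448 Ω.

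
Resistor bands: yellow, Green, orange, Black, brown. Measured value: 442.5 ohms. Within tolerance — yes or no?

Yellow → 4 (first significant figure)
Green → 5 (second significant figure)
Orange → 3 (third significant figure)
Black → ×1 multiplier
Brown → ±1% tolerance
453 × 1 = 453 Ω
Allowed range: 448.47 Ω to 457.53 Ω.
442.5 ohms lies outside that range.

no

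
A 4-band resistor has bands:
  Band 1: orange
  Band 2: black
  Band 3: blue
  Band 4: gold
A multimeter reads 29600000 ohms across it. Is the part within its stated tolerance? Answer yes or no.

yes

Orange → 3 (first significant figure)
Black → 0 (second significant figure)
Blue → ×10^6 multiplier
Gold → ±5% tolerance
30 × 1000000 = 30000000 Ω
Allowed range: 28500000 Ω to 31500000 Ω.
29600000 ohms lies inside that range.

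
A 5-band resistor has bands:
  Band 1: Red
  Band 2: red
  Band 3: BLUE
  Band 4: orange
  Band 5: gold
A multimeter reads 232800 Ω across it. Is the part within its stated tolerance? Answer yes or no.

Red → 2 (first significant figure)
Red → 2 (second significant figure)
Blue → 6 (third significant figure)
Orange → ×10^3 multiplier
Gold → ±5% tolerance
226 × 1000 = 226000 Ω
Allowed range: 214700 Ω to 237300 Ω.
232800 Ω lies inside that range.

yes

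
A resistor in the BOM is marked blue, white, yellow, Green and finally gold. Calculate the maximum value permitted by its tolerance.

72870000 Ω

Blue → 6 (first significant figure)
White → 9 (second significant figure)
Yellow → 4 (third significant figure)
Green → ×10^5 multiplier
Gold → ±5% tolerance
694 × 100000 = 69400000 Ω
Maximum = 69400000 × (1 + 5/100) = 72870000 Ω.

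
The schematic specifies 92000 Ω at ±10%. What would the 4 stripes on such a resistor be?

92000 Ω = 92 × 10^3.
9 → white
2 → red
Multiplier 10^3 → orange.
±10% tolerance → silver.

white, red, orange, silver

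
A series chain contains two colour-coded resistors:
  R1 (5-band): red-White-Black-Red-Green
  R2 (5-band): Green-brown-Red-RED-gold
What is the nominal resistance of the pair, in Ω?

80200 Ω

R1: red, white, black → 290; red ×10^2 → 29000 Ω.
R2: green, brown, red → 512; red ×10^2 → 51200 Ω.
Series: 29000 + 51200 = 80200 Ω.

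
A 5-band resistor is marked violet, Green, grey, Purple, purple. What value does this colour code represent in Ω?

Violet → 7 (first significant figure)
Green → 5 (second significant figure)
Grey → 8 (third significant figure)
Violet → ×10^7 multiplier
758 × 10000000 = 7580000000 Ω

7580000000 Ω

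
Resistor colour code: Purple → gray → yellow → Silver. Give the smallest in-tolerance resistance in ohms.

Violet → 7 (first significant figure)
Grey → 8 (second significant figure)
Yellow → ×10^4 multiplier
Silver → ±10% tolerance
78 × 10000 = 780000 Ω
Smallest = 780000 × (1 − 10/100) = 702000 Ω.

702000 Ω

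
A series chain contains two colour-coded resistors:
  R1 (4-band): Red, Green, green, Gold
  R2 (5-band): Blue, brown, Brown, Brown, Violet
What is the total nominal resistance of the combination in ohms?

R1: red, green → 25; green ×10^5 → 2500000 Ω.
R2: blue, brown, brown → 611; brown ×10 → 6110 Ω.
Series: 2500000 + 6110 = 2506110 Ω.

2506110 Ω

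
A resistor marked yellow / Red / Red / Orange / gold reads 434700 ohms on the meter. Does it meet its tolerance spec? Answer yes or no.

yes

Yellow → 4 (first significant figure)
Red → 2 (second significant figure)
Red → 2 (third significant figure)
Orange → ×10^3 multiplier
Gold → ±5% tolerance
422 × 1000 = 422000 Ω
Allowed range: 400900 Ω to 443100 Ω.
434700 ohms lies inside that range.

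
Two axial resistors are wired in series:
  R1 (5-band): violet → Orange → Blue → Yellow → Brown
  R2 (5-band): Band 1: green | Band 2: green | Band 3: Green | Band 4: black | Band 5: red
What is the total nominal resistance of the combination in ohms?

7360555 Ω

R1: violet, orange, blue → 736; yellow ×10^4 → 7360000 Ω.
R2: green, green, green → 555; black ×1 → 555 Ω.
Series: 7360000 + 555 = 7360555 Ω.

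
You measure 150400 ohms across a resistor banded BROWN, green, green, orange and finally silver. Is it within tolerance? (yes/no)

yes

Brown → 1 (first significant figure)
Green → 5 (second significant figure)
Green → 5 (third significant figure)
Orange → ×10^3 multiplier
Silver → ±10% tolerance
155 × 1000 = 155000 Ω
Allowed range: 139500 Ω to 170500 Ω.
150400 ohms lies inside that range.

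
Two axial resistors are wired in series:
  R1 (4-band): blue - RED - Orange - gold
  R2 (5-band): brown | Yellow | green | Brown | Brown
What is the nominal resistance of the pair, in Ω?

R1: blue, red → 62; orange ×10^3 → 62000 Ω.
R2: brown, yellow, green → 145; brown ×10 → 1450 Ω.
Series: 62000 + 1450 = 63450 Ω.

63450 Ω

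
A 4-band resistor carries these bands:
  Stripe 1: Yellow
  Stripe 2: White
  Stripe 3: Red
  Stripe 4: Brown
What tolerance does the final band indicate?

±1%

The last band, brown, is the tolerance band.
Brown corresponds to ±1%.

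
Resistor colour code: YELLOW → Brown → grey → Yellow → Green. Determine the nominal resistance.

Yellow → 4 (first significant figure)
Brown → 1 (second significant figure)
Grey → 8 (third significant figure)
Yellow → ×10^4 multiplier
418 × 10000 = 4180000 Ω

4180000 Ω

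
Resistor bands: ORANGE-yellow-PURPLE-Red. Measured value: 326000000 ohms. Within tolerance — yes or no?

Orange → 3 (first significant figure)
Yellow → 4 (second significant figure)
Violet → ×10^7 multiplier
Red → ±2% tolerance
34 × 10000000 = 340000000 Ω
Allowed range: 333200000 Ω to 346800000 Ω.
326000000 ohms lies outside that range.

no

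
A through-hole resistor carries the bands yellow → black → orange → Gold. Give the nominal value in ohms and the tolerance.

40000 Ω ±5%

Yellow → 4 (first significant figure)
Black → 0 (second significant figure)
Orange → ×10^3 multiplier
Gold → ±5% tolerance
40 × 1000 = 40000 Ω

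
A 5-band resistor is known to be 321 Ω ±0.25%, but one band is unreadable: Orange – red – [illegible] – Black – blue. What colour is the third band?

brown

321 Ω = 321 × 10^0.
The third band gives digit 1 of the significand, and 1 is brown.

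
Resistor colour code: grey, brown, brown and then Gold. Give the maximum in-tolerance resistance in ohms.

850.5 Ω

Grey → 8 (first significant figure)
Brown → 1 (second significant figure)
Brown → ×10 multiplier
Gold → ±5% tolerance
81 × 10 = 810 Ω
Maximum = 810 × (1 + 5/100) = 850.5 Ω.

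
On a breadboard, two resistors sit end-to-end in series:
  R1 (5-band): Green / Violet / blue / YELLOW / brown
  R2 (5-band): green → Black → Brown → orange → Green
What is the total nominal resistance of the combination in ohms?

R1: green, violet, blue → 576; yellow ×10^4 → 5760000 Ω.
R2: green, black, brown → 501; orange ×10^3 → 501000 Ω.
Series: 5760000 + 501000 = 6261000 Ω.

6261000 Ω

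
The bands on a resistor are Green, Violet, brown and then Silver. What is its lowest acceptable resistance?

Green → 5 (first significant figure)
Violet → 7 (second significant figure)
Brown → ×10 multiplier
Silver → ±10% tolerance
57 × 10 = 570 Ω
Lowest = 570 × (1 − 10/100) = 513 Ω.

513 Ω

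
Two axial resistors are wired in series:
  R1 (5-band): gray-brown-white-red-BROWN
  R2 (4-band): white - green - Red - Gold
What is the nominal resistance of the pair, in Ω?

R1: grey, brown, white → 819; red ×10^2 → 81900 Ω.
R2: white, green → 95; red ×10^2 → 9500 Ω.
Series: 81900 + 9500 = 91400 Ω.

91400 Ω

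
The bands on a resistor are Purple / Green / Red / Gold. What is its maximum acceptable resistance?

Violet → 7 (first significant figure)
Green → 5 (second significant figure)
Red → ×10^2 multiplier
Gold → ±5% tolerance
75 × 100 = 7500 Ω
Maximum = 7500 × (1 + 5/100) = 7875 Ω.

7875 Ω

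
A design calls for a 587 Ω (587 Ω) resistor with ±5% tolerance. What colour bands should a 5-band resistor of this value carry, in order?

green, grey, violet, black, gold

587 Ω = 587 × 10^0.
5 → green
8 → grey
7 → violet
Multiplier 10^0 → black.
±5% tolerance → gold.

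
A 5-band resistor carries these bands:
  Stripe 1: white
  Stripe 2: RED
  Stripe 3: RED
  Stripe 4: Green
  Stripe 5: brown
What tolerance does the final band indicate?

The last band, brown, is the tolerance band.
Brown corresponds to ±1%.

±1%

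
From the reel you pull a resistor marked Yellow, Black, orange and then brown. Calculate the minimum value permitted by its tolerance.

39600 Ω

Yellow → 4 (first significant figure)
Black → 0 (second significant figure)
Orange → ×10^3 multiplier
Brown → ±1% tolerance
40 × 1000 = 40000 Ω
Minimum = 40000 × (1 − 1/100) = 39600 Ω.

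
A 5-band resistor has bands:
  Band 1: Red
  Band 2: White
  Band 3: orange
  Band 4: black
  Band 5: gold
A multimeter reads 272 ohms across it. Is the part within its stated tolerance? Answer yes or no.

no

Red → 2 (first significant figure)
White → 9 (second significant figure)
Orange → 3 (third significant figure)
Black → ×1 multiplier
Gold → ±5% tolerance
293 × 1 = 293 Ω
Allowed range: 278.35 Ω to 307.65 Ω.
272 ohms lies outside that range.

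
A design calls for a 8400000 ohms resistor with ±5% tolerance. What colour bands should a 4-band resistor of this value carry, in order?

8400000 Ω = 84 × 10^5.
8 → grey
4 → yellow
Multiplier 10^5 → green.
±5% tolerance → gold.

grey, yellow, green, gold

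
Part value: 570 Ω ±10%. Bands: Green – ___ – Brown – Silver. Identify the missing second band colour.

violet

570 Ω = 57 × 10^1.
The second band gives digit 7 of the significand, and 7 is violet.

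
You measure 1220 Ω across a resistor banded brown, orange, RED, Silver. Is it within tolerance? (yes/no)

Brown → 1 (first significant figure)
Orange → 3 (second significant figure)
Red → ×10^2 multiplier
Silver → ±10% tolerance
13 × 100 = 1300 Ω
Allowed range: 1170 Ω to 1430 Ω.
1220 Ω lies inside that range.

yes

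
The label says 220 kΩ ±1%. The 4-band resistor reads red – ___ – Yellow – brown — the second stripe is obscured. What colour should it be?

220000 Ω = 22 × 10^4.
The second band gives digit 2 of the significand, and 2 is red.

red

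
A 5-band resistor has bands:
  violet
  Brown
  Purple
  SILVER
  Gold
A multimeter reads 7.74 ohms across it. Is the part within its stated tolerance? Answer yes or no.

Violet → 7 (first significant figure)
Brown → 1 (second significant figure)
Violet → 7 (third significant figure)
Silver → ×0.01 multiplier
Gold → ±5% tolerance
717 × 0.01 = 7.17 Ω
Allowed range: 6.8115 Ω to 7.5285 Ω.
7.74 ohms lies outside that range.

no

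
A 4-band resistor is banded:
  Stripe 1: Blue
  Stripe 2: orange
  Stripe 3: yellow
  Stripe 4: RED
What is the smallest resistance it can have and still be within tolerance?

617400 Ω

Blue → 6 (first significant figure)
Orange → 3 (second significant figure)
Yellow → ×10^4 multiplier
Red → ±2% tolerance
63 × 10000 = 630000 Ω
Smallest = 630000 × (1 − 2/100) = 617400 Ω.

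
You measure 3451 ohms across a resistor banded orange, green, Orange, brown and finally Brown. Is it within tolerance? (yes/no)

no

Orange → 3 (first significant figure)
Green → 5 (second significant figure)
Orange → 3 (third significant figure)
Brown → ×10 multiplier
Brown → ±1% tolerance
353 × 10 = 3530 Ω
Allowed range: 3494.7 Ω to 3565.3 Ω.
3451 ohms lies outside that range.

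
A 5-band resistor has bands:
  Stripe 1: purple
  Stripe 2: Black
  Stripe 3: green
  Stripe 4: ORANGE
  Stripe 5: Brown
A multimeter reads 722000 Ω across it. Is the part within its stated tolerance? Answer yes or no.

no

Violet → 7 (first significant figure)
Black → 0 (second significant figure)
Green → 5 (third significant figure)
Orange → ×10^3 multiplier
Brown → ±1% tolerance
705 × 1000 = 705000 Ω
Allowed range: 697950 Ω to 712050 Ω.
722000 Ω lies outside that range.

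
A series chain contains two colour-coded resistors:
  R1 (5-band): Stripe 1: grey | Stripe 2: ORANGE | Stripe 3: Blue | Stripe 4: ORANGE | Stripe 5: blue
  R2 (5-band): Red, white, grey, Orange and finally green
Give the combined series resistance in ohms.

1134000 Ω

R1: grey, orange, blue → 836; orange ×10^3 → 836000 Ω.
R2: red, white, grey → 298; orange ×10^3 → 298000 Ω.
Series: 836000 + 298000 = 1134000 Ω.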